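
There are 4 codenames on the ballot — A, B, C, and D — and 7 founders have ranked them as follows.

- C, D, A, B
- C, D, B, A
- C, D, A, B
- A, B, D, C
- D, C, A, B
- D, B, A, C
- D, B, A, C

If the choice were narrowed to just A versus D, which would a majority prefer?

D

Ballots ranking A above D: 1.
Ballots ranking D above A: 6.
D wins the head-to-head, 6–1.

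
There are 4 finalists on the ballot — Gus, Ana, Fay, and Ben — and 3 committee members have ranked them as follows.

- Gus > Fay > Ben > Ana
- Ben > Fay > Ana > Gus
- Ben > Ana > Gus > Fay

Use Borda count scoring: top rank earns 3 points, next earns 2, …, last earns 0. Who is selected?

Borda scores:
  Gus: 3 + 0 + 1 = 4
  Ana: 0 + 1 + 2 = 3
  Fay: 2 + 2 + 0 = 4
  Ben: 1 + 3 + 3 = 7
Ben has the highest total.

Ben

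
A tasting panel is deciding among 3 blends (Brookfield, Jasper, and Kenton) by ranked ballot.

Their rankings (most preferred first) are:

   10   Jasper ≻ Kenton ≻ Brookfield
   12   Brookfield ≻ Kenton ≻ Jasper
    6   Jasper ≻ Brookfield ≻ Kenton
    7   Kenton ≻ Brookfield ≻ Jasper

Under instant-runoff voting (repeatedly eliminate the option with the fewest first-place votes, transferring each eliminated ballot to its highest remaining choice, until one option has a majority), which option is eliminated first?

Kenton

Round 1: Jasper 16, Brookfield 12, Kenton 7. Kenton has the fewest and is eliminated.
Round 2: Brookfield 19, Jasper 16. Brookfield has a majority.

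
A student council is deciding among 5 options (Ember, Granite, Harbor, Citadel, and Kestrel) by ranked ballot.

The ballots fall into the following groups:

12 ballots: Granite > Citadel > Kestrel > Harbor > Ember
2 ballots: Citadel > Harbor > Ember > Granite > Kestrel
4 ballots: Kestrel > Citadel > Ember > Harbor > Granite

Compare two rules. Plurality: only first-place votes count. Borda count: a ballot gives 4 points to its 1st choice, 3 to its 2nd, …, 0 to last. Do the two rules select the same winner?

Plurality first-place counts: Ember 0, Granite 12, Harbor 0, Citadel 2, Kestrel 4 → Granite.
Borda totals: Ember 12, Granite 50, Harbor 22, Citadel 56, Kestrel 40 → Citadel.
The two rules disagree: plurality picks Granite, Borda picks Citadel.

No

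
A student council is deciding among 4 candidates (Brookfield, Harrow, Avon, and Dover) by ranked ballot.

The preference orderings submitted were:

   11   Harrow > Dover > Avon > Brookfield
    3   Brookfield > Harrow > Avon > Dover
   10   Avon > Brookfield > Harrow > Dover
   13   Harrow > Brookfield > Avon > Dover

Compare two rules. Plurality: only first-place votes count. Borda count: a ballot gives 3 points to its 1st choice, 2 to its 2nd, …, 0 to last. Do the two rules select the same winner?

Yes

Plurality first-place counts: Brookfield 3, Harrow 24, Avon 10, Dover 0 → Harrow.
Borda totals: Brookfield 55, Harrow 88, Avon 57, Dover 22 → Harrow.
The two rules agree on Harrow.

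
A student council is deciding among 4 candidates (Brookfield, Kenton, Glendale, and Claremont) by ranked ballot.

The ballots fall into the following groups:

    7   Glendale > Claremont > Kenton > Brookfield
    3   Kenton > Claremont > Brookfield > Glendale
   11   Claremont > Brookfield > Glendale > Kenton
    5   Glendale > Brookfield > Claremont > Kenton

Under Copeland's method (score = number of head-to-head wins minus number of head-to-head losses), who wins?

Pairwise results:
  Brookfield vs Kenton: Brookfield wins 16–10.
  Brookfield vs Glendale: Brookfield wins 14–12.
  Brookfield vs Claremont: Claremont wins 21–5.
  Kenton vs Glendale: Glendale wins 23–3.
  Kenton vs Claremont: Claremont wins 23–3.
  Glendale vs Claremont: Claremont wins 14–12.
Copeland scores (wins − losses):
  Brookfield: 2 − 1 = 1
  Kenton: 0 − 3 = -3
  Glendale: 1 − 2 = -1
  Claremont: 3 − 0 = 3
Claremont has the best Copeland score.

Claremont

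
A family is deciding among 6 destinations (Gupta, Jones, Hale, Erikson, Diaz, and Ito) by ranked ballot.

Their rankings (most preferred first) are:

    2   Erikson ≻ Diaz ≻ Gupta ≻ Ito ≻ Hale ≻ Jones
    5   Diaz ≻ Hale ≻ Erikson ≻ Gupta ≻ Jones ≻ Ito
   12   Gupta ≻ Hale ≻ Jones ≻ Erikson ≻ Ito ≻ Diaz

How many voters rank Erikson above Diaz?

Ballots ranking Erikson above Diaz: 2+12 = 14.
Ballots ranking Diaz above Erikson: 5.
So 14 of 19 voters prefer Erikson to Diaz.

14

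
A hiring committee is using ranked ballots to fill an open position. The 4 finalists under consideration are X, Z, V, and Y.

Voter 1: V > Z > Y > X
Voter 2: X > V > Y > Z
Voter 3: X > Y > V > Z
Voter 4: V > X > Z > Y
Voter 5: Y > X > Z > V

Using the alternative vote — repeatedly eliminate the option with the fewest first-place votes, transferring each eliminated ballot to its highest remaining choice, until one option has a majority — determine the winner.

Round 1: X 2, V 2, Y 1, Z 0. Z has the fewest and is eliminated.
Round 2: X 2, V 2, Y 1. Y has the fewest and is eliminated.
Round 3: X 3, V 2. X has a majority.

X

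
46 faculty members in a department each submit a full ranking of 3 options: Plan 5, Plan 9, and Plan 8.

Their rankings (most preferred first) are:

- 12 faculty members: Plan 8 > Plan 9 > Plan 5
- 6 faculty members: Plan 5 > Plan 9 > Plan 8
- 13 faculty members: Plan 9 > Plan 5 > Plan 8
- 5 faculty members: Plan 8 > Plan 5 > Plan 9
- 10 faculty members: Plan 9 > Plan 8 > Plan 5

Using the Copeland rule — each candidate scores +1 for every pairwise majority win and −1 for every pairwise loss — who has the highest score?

Plan 9

Pairwise results:
  Plan 5 vs Plan 9: Plan 9 wins 35–11.
  Plan 5 vs Plan 8: Plan 8 wins 27–19.
  Plan 9 vs Plan 8: Plan 9 wins 29–17.
Copeland scores (wins − losses):
  Plan 5: 0 − 2 = -2
  Plan 9: 2 − 0 = 2
  Plan 8: 1 − 1 = 0
Plan 9 has the best Copeland score.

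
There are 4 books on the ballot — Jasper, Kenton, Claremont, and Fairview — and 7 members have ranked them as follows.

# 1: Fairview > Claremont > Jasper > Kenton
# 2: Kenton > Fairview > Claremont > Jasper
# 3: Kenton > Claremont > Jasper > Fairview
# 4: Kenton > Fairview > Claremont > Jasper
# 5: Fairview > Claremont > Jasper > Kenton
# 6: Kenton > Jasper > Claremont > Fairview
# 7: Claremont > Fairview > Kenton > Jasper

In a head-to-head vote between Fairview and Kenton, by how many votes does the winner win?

1

Ballots ranking Fairview above Kenton: 3.
Ballots ranking Kenton above Fairview: 4.
Kenton wins 4–3, a margin of 1.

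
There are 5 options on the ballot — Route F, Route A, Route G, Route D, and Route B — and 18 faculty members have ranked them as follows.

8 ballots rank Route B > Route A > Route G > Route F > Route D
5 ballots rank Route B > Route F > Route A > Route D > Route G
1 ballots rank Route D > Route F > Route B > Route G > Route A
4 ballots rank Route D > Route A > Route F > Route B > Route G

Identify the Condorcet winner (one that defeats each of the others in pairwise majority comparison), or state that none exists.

Route B

Head-to-head results (18 voters total):
Route F vs Route A: Route A wins 12–6.
Route F vs Route G: Route F wins 10–8.
Route F vs Route D: Route F wins 13–5.
Route F vs Route B: Route B wins 13–5.
Route A vs Route G: Route A wins 17–1.
Route A vs Route D: Route A wins 13–5.
Route A vs Route B: Route B wins 14–4.
Route G vs Route D: Route D wins 10–8.
Route G vs Route B: Route B wins 18–0.
Route D vs Route B: Route B wins 13–5.
Route B beats each rival — Route F (13–5), Route A (14–4), Route G (18–0), Route D (13–5) — so Route B is the Condorcet winner.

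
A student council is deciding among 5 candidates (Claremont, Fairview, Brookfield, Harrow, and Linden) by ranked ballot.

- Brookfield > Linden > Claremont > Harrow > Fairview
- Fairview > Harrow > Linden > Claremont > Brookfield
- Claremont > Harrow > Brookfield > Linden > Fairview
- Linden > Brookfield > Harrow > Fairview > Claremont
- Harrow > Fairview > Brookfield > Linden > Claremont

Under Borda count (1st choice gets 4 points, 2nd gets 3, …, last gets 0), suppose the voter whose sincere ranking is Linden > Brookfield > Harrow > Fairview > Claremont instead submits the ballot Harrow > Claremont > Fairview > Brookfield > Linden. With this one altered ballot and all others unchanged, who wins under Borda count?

Harrow

Borda totals with the altered ballot: Claremont 10, Fairview 9, Brookfield 9, Harrow 15, Linden 7.
The winner is unchanged: still Harrow.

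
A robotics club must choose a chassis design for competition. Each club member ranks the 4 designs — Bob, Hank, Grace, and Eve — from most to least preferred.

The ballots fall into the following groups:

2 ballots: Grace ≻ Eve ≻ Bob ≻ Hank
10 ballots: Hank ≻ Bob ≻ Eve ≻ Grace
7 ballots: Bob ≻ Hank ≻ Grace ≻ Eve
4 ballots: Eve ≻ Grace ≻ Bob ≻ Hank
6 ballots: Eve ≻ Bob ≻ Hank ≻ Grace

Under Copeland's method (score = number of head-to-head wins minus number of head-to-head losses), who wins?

Bob

Pairwise results:
  Bob vs Hank: Bob wins 19–10.
  Bob vs Grace: Bob wins 23–6.
  Bob vs Eve: Bob wins 17–12.
  Hank vs Grace: Hank wins 23–6.
  Hank vs Eve: Hank wins 17–12.
  Grace vs Eve: Eve wins 20–9.
Copeland scores (wins − losses):
  Bob: 3 − 0 = 3
  Hank: 2 − 1 = 1
  Grace: 0 − 3 = -3
  Eve: 1 − 2 = -1
Bob has the best Copeland score.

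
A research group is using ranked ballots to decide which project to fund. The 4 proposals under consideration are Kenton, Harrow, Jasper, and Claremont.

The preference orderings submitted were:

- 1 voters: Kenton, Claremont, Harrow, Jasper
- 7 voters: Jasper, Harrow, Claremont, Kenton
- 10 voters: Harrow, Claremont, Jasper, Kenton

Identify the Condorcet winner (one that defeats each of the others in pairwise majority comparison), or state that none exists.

Harrow

Head-to-head results (18 voters total):
Kenton vs Harrow: Harrow wins 17–1.
Kenton vs Jasper: Jasper wins 17–1.
Kenton vs Claremont: Claremont wins 17–1.
Harrow vs Jasper: Harrow wins 11–7.
Harrow vs Claremont: Harrow wins 17–1.
Jasper vs Claremont: Claremont wins 11–7.
Harrow beats each rival — Kenton (17–1), Jasper (11–7), Claremont (17–1) — so Harrow is the Condorcet winner.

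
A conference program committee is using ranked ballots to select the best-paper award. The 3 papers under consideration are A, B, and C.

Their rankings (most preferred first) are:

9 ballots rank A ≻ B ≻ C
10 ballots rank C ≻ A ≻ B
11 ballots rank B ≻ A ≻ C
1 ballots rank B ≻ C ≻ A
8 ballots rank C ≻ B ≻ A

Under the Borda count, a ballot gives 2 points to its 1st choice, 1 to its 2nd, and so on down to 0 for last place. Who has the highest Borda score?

Borda scores:
  A: 9·2 + 10·1 + 11·1 + 0 + 8·0 = 39
  B: 9·1 + 10·0 + 11·2 + 2 + 8·1 = 41
  C: 9·0 + 10·2 + 11·0 + 1 + 8·2 = 37
B has the highest total.

B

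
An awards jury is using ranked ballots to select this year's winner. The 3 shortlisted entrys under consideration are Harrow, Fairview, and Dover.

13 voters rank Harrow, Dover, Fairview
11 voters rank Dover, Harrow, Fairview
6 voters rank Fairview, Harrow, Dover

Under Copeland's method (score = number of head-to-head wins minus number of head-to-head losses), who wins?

Harrow

Pairwise results:
  Harrow vs Fairview: Harrow wins 24–6.
  Harrow vs Dover: Harrow wins 19–11.
  Fairview vs Dover: Dover wins 24–6.
Copeland scores (wins − losses):
  Harrow: 2 − 0 = 2
  Fairview: 0 − 2 = -2
  Dover: 1 − 1 = 0
Harrow has the best Copeland score.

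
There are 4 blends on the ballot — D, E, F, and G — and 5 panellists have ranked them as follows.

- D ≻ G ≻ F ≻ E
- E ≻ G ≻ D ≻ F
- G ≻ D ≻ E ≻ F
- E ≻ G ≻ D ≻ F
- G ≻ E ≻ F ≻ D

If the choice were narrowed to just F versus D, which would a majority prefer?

Ballots ranking F above D: 1.
Ballots ranking D above F: 4.
D wins the head-to-head, 4–1.

D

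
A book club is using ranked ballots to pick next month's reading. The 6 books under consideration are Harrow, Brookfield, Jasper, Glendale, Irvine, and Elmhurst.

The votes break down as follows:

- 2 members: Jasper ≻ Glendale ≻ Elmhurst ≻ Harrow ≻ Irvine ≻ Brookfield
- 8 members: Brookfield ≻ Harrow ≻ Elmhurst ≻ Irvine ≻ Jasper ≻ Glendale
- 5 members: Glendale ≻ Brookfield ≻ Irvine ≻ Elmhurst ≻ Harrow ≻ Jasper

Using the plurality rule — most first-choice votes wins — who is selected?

First-place vote totals:
  Harrow: 0
  Brookfield: 8
  Jasper: 2
  Glendale: 5
  Irvine: 0
  Elmhurst: 0
Brookfield has the most first-place votes.

Brookfield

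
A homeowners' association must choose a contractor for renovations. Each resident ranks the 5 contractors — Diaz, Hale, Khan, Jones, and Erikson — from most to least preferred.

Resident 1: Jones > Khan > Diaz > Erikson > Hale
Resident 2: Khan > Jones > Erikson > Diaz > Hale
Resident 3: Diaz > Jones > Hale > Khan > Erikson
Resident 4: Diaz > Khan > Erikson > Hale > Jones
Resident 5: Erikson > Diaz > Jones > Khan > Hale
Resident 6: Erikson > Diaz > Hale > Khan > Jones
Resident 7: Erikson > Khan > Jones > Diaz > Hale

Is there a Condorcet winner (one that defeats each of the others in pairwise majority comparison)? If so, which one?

Head-to-head results (7 voters total):
Diaz vs Hale: Diaz wins 7–0.
Diaz vs Khan: Diaz wins 4–3.
Diaz vs Jones: Diaz wins 4–3.
Diaz vs Erikson: Erikson wins 4–3.
Hale vs Khan: Khan wins 5–2.
Hale vs Jones: Jones wins 5–2.
Hale vs Erikson: Erikson wins 6–1.
Khan vs Jones: Khan wins 4–3.
Khan vs Erikson: Khan wins 4–3.
Jones vs Erikson: Erikson wins 4–3.
No candidate beats all others: Diaz beats Khan beats Erikson beats Diaz, a majority cycle.

None — there is no Condorcet winner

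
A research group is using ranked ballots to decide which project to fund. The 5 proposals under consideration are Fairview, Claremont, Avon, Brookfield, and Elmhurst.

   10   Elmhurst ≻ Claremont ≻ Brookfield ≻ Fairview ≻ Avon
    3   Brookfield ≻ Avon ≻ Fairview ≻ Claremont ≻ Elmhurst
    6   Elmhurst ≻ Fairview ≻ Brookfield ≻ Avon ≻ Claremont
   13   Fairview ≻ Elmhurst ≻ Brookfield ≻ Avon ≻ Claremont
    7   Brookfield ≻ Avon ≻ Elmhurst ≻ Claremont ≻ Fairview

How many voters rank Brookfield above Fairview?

20

Ballots ranking Brookfield above Fairview: 10+3+7 = 20.
Ballots ranking Fairview above Brookfield: 6+13 = 19.
So 20 of 39 voters prefer Brookfield to Fairview.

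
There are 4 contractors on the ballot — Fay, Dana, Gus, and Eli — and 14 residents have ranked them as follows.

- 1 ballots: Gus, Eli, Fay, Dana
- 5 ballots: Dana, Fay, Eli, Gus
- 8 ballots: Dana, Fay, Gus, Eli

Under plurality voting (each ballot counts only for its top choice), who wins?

Dana

First-place vote totals:
  Fay: 0
  Dana: 13
  Gus: 1
  Eli: 0
Dana has the most first-place votes.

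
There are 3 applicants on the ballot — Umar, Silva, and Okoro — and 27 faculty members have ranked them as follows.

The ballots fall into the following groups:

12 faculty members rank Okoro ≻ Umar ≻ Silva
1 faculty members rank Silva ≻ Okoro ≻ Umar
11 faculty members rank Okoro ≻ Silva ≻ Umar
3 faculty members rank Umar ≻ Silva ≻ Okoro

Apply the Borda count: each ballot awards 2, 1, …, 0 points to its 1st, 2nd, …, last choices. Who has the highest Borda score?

Borda scores:
  Umar: 12·1 + 0 + 11·0 + 3·2 = 18
  Silva: 12·0 + 2 + 11·1 + 3·1 = 16
  Okoro: 12·2 + 1 + 11·2 + 3·0 = 47
Okoro has the highest total.

Okoro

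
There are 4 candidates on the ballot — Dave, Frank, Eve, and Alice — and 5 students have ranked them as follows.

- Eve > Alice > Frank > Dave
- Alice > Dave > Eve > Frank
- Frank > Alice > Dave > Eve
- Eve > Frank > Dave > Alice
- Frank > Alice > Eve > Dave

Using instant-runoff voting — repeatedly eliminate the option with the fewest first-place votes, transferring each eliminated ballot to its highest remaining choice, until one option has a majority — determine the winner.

Eve

Round 1: Frank 2, Eve 2, Alice 1, Dave 0. Dave has the fewest and is eliminated.
Round 2: Frank 2, Eve 2, Alice 1. Alice has the fewest and is eliminated.
Round 3: Eve 3, Frank 2. Eve has a majority.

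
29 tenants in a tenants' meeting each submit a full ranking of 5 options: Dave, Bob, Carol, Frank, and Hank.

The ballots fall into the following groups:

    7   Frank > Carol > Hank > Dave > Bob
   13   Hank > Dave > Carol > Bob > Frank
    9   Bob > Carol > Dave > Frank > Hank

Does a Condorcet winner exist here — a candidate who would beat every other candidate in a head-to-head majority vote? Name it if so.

Carol

Head-to-head results (29 voters total):
Dave vs Bob: Dave wins 20–9.
Dave vs Carol: Carol wins 16–13.
Dave vs Frank: Dave wins 22–7.
Dave vs Hank: Hank wins 20–9.
Bob vs Carol: Carol wins 20–9.
Bob vs Frank: Bob wins 22–7.
Bob vs Hank: Hank wins 20–9.
Carol vs Frank: Carol wins 22–7.
Carol vs Hank: Carol wins 16–13.
Frank vs Hank: Frank wins 16–13.
Carol beats each rival — Dave (16–13), Bob (20–9), Frank (22–7), Hank (16–13) — so Carol is the Condorcet winner.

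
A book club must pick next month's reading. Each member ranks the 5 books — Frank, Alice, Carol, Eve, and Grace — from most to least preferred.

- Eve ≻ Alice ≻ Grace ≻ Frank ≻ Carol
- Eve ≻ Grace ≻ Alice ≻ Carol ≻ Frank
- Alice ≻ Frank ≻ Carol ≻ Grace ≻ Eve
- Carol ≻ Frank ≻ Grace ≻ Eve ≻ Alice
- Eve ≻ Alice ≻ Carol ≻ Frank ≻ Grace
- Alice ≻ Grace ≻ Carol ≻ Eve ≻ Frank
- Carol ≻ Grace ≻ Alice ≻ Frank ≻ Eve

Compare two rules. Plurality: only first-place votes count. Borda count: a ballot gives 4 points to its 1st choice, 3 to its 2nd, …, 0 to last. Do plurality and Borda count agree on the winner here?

Plurality first-place counts: Frank 0, Alice 2, Carol 2, Eve 3, Grace 0 → Eve.
Borda totals: Frank 9, Alice 18, Carol 15, Eve 14, Grace 14 → Alice.
The two rules disagree: plurality picks Eve, Borda picks Alice.

No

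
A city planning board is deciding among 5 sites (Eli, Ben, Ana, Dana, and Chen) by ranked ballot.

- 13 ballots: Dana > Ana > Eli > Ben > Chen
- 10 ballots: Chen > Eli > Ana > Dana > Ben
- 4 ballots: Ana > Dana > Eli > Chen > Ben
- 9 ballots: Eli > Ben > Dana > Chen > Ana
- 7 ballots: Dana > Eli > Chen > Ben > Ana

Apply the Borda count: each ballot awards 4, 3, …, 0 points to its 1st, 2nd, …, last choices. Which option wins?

Eli

Borda scores:
  Eli: 13·2 + 10·3 + 4·2 + 9·4 + 7·3 = 121
  Ben: 13·1 + 10·0 + 4·0 + 9·3 + 7·1 = 47
  Ana: 13·3 + 10·2 + 4·4 + 9·0 + 7·0 = 75
  Dana: 13·4 + 10·1 + 4·3 + 9·2 + 7·4 = 120
  Chen: 13·0 + 10·4 + 4·1 + 9·1 + 7·2 = 67
Eli has the highest total.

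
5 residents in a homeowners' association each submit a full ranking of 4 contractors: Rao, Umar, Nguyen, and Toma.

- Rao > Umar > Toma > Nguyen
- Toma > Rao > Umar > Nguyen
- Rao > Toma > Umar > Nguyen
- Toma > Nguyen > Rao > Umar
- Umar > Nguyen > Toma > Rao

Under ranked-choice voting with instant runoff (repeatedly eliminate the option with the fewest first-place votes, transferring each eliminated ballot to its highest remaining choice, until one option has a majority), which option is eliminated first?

Round 1: Rao 2, Toma 2, Umar 1, Nguyen 0. Nguyen has the fewest and is eliminated.
Round 2: Rao 2, Toma 2, Umar 1. Umar has the fewest and is eliminated.
Round 3: Toma 3, Rao 2. Toma has a majority.

Nguyen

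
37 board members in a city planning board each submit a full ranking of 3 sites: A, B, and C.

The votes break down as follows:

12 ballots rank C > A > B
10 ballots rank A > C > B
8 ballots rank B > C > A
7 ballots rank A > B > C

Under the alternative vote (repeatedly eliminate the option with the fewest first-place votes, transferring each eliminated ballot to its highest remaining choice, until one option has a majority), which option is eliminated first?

B

Round 1: A 17, C 12, B 8. B has the fewest and is eliminated.
Round 2: C 20, A 17. C has a majority.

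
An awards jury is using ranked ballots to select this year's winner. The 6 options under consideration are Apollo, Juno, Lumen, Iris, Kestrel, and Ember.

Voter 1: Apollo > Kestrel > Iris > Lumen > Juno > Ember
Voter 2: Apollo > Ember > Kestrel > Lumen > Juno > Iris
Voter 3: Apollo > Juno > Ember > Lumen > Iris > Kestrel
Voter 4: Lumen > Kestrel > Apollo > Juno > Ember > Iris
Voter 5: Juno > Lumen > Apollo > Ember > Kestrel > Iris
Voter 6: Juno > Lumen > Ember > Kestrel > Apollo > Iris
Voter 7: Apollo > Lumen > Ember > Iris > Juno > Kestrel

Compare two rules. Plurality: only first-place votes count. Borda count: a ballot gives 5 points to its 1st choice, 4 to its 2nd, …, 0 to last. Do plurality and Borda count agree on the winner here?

Yes

Plurality first-place counts: Apollo 4, Juno 2, Lumen 1, Iris 0, Kestrel 0, Ember 0 → Apollo.
Borda totals: Apollo 27, Juno 19, Lumen 23, Iris 6, Kestrel 14, Ember 16 → Apollo.
The two rules agree on Apollo.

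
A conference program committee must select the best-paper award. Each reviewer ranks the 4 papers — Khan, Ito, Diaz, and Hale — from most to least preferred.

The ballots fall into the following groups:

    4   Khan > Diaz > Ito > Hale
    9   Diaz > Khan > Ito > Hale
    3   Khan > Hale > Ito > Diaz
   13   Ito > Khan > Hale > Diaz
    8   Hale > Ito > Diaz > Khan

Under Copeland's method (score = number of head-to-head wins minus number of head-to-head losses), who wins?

Pairwise results:
  Khan vs Ito: Ito wins 21–16.
  Khan vs Diaz: Khan wins 20–17.
  Khan vs Hale: Khan wins 29–8.
  Ito vs Diaz: Ito wins 24–13.
  Ito vs Hale: Ito wins 26–11.
  Diaz vs Hale: Hale wins 24–13.
Copeland scores (wins − losses):
  Khan: 2 − 1 = 1
  Ito: 3 − 0 = 3
  Diaz: 0 − 3 = -3
  Hale: 1 − 2 = -1
Ito has the best Copeland score.

Ito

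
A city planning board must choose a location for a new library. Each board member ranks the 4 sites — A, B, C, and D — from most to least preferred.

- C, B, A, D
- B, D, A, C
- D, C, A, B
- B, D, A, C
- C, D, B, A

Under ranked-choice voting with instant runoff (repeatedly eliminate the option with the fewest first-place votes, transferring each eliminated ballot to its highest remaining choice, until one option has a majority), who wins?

C

Round 1: B 2, C 2, D 1, A 0. A has the fewest and is eliminated.
Round 2: B 2, C 2, D 1. D has the fewest and is eliminated.
Round 3: C 3, B 2. C has a majority.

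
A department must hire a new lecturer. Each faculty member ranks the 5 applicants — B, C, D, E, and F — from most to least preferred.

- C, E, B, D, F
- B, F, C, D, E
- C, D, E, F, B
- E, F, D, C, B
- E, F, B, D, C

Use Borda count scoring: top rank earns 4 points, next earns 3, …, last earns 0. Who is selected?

Borda scores:
  B: 2 + 4 + 0 + 0 + 2 = 8
  C: 4 + 2 + 4 + 1 + 0 = 11
  D: 1 + 1 + 3 + 2 + 1 = 8
  E: 3 + 0 + 2 + 4 + 4 = 13
  F: 0 + 3 + 1 + 3 + 3 = 10
E has the highest total.

E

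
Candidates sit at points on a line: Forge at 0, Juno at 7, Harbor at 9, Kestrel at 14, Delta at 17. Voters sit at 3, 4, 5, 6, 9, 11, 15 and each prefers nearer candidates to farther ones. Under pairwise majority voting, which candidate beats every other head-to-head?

With single-peaked preferences on a line, the Condorcet winner is the candidate closest to the median voter.
The median voter (position 6) is closest to Juno at 7.
Check: Juno vs Kestrel — voters closer to Juno: 5 of 7.

Juno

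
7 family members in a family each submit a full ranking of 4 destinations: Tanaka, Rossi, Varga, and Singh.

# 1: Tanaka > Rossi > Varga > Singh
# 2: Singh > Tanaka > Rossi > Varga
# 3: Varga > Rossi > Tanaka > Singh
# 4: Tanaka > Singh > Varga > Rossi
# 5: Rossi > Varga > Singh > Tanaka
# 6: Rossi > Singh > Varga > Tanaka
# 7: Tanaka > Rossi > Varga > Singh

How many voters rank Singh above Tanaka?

3

Ballots ranking Singh above Tanaka: 3.
Ballots ranking Tanaka above Singh: 4.
So 3 of 7 voters prefer Singh to Tanaka.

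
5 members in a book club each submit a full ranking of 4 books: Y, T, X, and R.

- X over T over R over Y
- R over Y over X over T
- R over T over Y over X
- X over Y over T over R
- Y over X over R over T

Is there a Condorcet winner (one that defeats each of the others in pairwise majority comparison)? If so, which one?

None — there is no Condorcet winner

Head-to-head results (5 voters total):
Y vs T: Y wins 3–2.
Y vs X: Y wins 3–2.
Y vs R: R wins 3–2.
T vs X: X wins 4–1.
T vs R: R wins 3–2.
X vs R: X wins 3–2.
No candidate beats all others: Y beats X beats R beats Y, a majority cycle.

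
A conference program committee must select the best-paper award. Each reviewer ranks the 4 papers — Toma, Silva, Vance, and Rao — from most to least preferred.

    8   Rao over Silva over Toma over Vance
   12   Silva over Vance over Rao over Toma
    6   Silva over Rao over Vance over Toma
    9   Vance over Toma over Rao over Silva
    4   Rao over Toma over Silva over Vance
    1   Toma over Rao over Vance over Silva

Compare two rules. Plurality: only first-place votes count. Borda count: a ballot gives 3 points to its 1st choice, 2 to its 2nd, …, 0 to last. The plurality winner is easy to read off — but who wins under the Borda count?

Silva

Plurality first-place counts: Toma 1, Silva 18, Vance 9, Rao 12 → Silva.
Borda totals: Toma 37, Silva 74, Vance 58, Rao 71 → Silva.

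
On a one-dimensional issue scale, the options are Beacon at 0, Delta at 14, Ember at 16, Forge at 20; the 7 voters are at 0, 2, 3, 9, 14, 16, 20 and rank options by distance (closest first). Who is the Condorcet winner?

Delta

With single-peaked preferences on a line, the Condorcet winner is the candidate closest to the median voter.
The median voter (position 9) is closest to Delta at 14.
Check: Delta vs Beacon — voters closer to Delta: 4 of 7.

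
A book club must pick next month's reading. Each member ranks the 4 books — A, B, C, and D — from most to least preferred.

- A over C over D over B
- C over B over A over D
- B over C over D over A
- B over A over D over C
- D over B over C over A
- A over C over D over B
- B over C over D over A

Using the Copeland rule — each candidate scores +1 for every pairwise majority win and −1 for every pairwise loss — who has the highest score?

Pairwise results:
  A vs B: B wins 5–2.
  A vs C: C wins 4–3.
  A vs D: A wins 4–3.
  B vs C: B wins 4–3.
  B vs D: B wins 4–3.
  C vs D: C wins 5–2.
Copeland scores (wins − losses):
  A: 1 − 2 = -1
  B: 3 − 0 = 3
  C: 2 − 1 = 1
  D: 0 − 3 = -3
B has the best Copeland score.

B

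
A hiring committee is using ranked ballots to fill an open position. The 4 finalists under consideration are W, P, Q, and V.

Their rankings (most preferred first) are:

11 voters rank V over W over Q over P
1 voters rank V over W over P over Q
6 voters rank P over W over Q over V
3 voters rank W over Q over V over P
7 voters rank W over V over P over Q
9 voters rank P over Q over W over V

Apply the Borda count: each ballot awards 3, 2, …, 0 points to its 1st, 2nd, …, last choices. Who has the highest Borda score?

W

Borda scores:
  W: 11·2 + 2 + 6·2 + 3·3 + 7·3 + 9·1 = 75
  P: 11·0 + 1 + 6·3 + 3·0 + 7·1 + 9·3 = 53
  Q: 11·1 + 0 + 6·1 + 3·2 + 7·0 + 9·2 = 41
  V: 11·3 + 3 + 6·0 + 3·1 + 7·2 + 9·0 = 53
W has the highest total.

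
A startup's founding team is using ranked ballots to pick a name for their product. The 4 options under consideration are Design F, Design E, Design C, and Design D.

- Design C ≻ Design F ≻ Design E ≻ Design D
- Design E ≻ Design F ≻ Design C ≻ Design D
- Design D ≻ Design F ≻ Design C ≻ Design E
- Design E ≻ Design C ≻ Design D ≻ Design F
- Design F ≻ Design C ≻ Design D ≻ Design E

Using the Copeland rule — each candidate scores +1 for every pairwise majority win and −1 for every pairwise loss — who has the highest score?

Design F

Pairwise results:
  Design F vs Design E: Design F wins 3–2.
  Design F vs Design C: Design F wins 3–2.
  Design F vs Design D: Design F wins 3–2.
  Design E vs Design C: Design C wins 3–2.
  Design E vs Design D: Design E wins 3–2.
  Design C vs Design D: Design C wins 4–1.
Copeland scores (wins − losses):
  Design F: 3 − 0 = 3
  Design E: 1 − 2 = -1
  Design C: 2 − 1 = 1
  Design D: 0 − 3 = -3
Design F has the best Copeland score.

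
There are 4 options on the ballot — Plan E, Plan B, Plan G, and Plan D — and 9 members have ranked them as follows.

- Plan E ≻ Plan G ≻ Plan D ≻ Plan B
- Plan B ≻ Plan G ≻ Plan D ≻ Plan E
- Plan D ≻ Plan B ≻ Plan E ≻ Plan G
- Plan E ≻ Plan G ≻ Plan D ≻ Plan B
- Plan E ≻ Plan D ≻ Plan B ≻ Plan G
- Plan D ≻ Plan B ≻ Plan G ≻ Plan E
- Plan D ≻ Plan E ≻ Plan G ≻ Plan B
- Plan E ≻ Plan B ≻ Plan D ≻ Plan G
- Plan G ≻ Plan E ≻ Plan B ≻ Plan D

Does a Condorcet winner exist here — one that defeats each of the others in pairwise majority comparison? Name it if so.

Plan E

Head-to-head results (9 voters total):
Plan E vs Plan B: Plan E wins 6–3.
Plan E vs Plan G: Plan E wins 6–3.
Plan E vs Plan D: Plan E wins 5–4.
Plan B vs Plan G: Plan B wins 5–4.
Plan B vs Plan D: Plan D wins 6–3.
Plan G vs Plan D: Plan D wins 5–4.
Plan E beats each rival — Plan B (6–3), Plan G (6–3), Plan D (5–4) — so Plan E is the Condorcet winner.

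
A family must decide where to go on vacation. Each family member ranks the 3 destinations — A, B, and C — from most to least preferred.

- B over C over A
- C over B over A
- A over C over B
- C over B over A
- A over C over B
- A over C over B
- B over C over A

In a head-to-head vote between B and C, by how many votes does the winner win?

Ballots ranking B above C: 2.
Ballots ranking C above B: 5.
C wins 5–2, a margin of 3.

3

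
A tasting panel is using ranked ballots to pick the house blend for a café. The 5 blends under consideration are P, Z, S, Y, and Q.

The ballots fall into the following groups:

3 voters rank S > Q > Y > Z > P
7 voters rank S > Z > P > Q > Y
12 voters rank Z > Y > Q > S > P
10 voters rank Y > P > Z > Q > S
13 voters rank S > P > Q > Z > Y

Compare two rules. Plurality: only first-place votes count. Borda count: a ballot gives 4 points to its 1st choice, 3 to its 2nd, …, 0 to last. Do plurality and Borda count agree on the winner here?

No

Plurality first-place counts: P 0, Z 12, S 23, Y 10, Q 0 → S.
Borda totals: P 83, Z 105, S 104, Y 82, Q 76 → Z.
The two rules disagree: plurality picks S, Borda picks Z.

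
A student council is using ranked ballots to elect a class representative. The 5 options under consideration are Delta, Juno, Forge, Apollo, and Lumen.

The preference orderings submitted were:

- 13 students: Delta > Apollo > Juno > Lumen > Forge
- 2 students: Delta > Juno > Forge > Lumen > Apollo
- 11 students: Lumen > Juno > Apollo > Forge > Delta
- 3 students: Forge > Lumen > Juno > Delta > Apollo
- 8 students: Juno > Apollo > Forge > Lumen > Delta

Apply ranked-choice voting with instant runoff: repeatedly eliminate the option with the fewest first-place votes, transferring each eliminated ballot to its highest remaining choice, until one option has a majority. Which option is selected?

Round 1: Delta 15, Lumen 11, Juno 8, Forge 3, Apollo 0. Apollo has the fewest and is eliminated.
Round 2: Delta 15, Lumen 11, Juno 8, Forge 3. Forge has the fewest and is eliminated.
Round 3: Delta 15, Lumen 14, Juno 8. Juno has the fewest and is eliminated.
Round 4: Lumen 22, Delta 15. Lumen has a majority.

Lumen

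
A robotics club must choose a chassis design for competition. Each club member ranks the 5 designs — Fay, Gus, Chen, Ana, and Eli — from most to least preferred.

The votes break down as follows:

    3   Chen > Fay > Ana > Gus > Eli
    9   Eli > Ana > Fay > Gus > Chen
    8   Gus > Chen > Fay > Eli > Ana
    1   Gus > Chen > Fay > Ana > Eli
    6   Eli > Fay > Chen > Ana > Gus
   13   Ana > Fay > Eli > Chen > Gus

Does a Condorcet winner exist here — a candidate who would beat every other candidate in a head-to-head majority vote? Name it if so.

Head-to-head results (40 voters total):
Fay vs Gus: Fay wins 31–9.
Fay vs Chen: Fay wins 28–12.
Fay vs Ana: Ana wins 22–18.
Fay vs Eli: Fay wins 25–15.
Gus vs Chen: Chen wins 22–18.
Gus vs Ana: Ana wins 31–9.
Gus vs Eli: Eli wins 28–12.
Chen vs Ana: Ana wins 22–18.
Chen vs Eli: Eli wins 28–12.
Ana vs Eli: Eli wins 23–17.
No candidate beats all others: Fay beats Eli beats Ana beats Fay, a majority cycle.

No Condorcet winner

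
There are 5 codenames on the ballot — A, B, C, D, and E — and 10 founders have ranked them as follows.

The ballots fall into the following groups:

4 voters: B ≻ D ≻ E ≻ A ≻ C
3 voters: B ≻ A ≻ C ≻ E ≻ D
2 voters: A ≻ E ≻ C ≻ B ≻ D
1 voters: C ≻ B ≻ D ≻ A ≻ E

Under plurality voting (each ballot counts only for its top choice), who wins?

First-place vote totals:
  A: 2
  B: 7
  C: 1
  D: 0
  E: 0
B has the most first-place votes.

B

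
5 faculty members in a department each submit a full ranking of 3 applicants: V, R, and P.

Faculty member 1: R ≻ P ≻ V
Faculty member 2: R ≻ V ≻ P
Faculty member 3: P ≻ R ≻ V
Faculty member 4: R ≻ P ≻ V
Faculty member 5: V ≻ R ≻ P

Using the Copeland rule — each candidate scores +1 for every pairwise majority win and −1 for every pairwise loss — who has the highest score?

Pairwise results:
  V vs R: R wins 4–1.
  V vs P: P wins 3–2.
  R vs P: R wins 4–1.
Copeland scores (wins − losses):
  V: 0 − 2 = -2
  R: 2 − 0 = 2
  P: 1 − 1 = 0
R has the best Copeland score.

R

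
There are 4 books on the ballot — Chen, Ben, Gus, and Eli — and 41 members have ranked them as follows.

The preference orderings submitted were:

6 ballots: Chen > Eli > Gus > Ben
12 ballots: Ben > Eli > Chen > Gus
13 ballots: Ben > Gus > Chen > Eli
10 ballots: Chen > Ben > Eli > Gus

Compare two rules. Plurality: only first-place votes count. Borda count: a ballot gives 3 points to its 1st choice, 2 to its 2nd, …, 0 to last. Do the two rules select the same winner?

Yes

Plurality first-place counts: Chen 16, Ben 25, Gus 0, Eli 0 → Ben.
Borda totals: Chen 73, Ben 95, Gus 32, Eli 46 → Ben.
The two rules agree on Ben.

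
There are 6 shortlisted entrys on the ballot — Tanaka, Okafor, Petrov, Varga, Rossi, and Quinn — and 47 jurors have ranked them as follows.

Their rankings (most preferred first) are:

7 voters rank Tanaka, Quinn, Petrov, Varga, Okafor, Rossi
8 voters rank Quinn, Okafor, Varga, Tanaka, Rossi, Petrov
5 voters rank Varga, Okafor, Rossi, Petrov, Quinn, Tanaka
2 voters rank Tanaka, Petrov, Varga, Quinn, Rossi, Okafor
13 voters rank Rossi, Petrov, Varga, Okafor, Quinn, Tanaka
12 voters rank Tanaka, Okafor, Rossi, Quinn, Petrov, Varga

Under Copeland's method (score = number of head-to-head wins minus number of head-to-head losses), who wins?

Okafor

Pairwise results:
  Tanaka vs Okafor: Okafor wins 26–21.
  Tanaka vs Petrov: Tanaka wins 29–18.
  Tanaka vs Varga: Varga wins 26–21.
  Tanaka vs Rossi: Tanaka wins 29–18.
  Tanaka vs Quinn: Quinn wins 26–21.
  Okafor vs Petrov: Okafor wins 25–22.
  Okafor vs Varga: Varga wins 27–20.
  Okafor vs Rossi: Okafor wins 32–15.
  Okafor vs Quinn: Okafor wins 30–17.
  Petrov vs Varga: Petrov wins 34–13.
  Petrov vs Rossi: Rossi wins 38–9.
  Petrov vs Quinn: Quinn wins 27–20.
  Varga vs Rossi: Rossi wins 25–22.
  Varga vs Quinn: Quinn wins 27–20.
  Rossi vs Quinn: Rossi wins 30–17.
Copeland scores (wins − losses):
  Tanaka: 2 − 3 = -1
  Okafor: 4 − 1 = 3
  Petrov: 1 − 4 = -3
  Varga: 2 − 3 = -1
  Rossi: 3 − 2 = 1
  Quinn: 3 − 2 = 1
Okafor has the best Copeland score.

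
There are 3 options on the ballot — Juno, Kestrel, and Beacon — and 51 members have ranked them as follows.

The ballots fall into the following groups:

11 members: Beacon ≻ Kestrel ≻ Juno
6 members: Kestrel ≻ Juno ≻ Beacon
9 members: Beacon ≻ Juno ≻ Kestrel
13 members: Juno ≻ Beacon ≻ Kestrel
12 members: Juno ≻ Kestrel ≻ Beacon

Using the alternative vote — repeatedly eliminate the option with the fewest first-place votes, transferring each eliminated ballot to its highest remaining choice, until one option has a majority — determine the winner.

Round 1: Juno 25, Beacon 20, Kestrel 6. Kestrel has the fewest and is eliminated.
Round 2: Juno 31, Beacon 20. Juno has a majority.

Juno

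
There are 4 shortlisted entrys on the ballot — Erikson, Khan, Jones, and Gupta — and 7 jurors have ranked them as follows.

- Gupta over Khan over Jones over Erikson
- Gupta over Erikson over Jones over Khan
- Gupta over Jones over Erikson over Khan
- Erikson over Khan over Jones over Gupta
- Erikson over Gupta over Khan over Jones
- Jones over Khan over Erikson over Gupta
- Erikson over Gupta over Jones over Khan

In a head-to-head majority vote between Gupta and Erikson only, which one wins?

Ballots ranking Gupta above Erikson: 3.
Ballots ranking Erikson above Gupta: 4.
Erikson wins the head-to-head, 4–3.

Erikson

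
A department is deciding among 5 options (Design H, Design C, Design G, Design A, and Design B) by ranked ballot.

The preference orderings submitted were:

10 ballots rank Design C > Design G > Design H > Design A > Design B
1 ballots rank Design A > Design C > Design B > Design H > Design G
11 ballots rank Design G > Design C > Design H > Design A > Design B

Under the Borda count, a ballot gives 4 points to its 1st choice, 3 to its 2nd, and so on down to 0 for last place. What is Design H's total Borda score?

Borda scores:
  Design H: 10·2 + 1 + 11·2 = 43
  Design C: 10·4 + 3 + 11·3 = 76
  Design G: 10·3 + 0 + 11·4 = 74
  Design A: 10·1 + 4 + 11·1 = 25
  Design B: 10·0 + 2 + 11·0 = 2

43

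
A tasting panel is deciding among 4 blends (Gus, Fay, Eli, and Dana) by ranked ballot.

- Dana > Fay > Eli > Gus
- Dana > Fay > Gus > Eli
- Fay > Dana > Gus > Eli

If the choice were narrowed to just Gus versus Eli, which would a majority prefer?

Gus

Ballots ranking Gus above Eli: 2.
Ballots ranking Eli above Gus: 1.
Gus wins the head-to-head, 2–1.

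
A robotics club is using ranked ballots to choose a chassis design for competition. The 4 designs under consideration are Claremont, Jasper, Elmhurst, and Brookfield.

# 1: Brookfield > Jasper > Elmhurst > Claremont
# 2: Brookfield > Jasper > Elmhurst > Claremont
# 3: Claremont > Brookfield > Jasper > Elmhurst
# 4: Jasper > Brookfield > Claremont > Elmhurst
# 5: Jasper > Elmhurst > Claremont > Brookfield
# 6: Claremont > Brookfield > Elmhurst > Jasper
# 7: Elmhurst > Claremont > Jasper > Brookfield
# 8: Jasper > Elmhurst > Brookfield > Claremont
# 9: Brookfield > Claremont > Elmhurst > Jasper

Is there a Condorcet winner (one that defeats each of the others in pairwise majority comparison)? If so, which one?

Brookfield

Head-to-head results (9 voters total):
Claremont vs Jasper: Jasper wins 5–4.
Claremont vs Elmhurst: Elmhurst wins 5–4.
Claremont vs Brookfield: Brookfield wins 5–4.
Jasper vs Elmhurst: Jasper wins 6–3.
Jasper vs Brookfield: Brookfield wins 5–4.
Elmhurst vs Brookfield: Brookfield wins 6–3.
Brookfield beats each rival — Claremont (5–4), Jasper (5–4), Elmhurst (6–3) — so Brookfield is the Condorcet winner.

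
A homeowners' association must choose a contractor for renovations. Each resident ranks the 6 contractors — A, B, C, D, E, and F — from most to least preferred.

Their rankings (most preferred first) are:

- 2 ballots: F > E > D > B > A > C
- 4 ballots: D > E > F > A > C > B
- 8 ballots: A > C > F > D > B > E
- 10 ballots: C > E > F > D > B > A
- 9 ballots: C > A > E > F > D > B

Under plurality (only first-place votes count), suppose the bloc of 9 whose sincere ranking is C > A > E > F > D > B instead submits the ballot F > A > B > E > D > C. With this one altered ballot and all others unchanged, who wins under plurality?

F

First-place totals with the altered ballot: A 8, B 0, C 10, D 4, E 0, F 11.
The switch changes the winner from C to F.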